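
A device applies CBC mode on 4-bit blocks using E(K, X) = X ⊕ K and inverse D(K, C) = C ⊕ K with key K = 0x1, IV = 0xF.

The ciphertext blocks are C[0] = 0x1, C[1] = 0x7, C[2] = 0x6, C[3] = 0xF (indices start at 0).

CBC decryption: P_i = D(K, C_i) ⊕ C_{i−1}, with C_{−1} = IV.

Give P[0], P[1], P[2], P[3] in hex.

P[0]: D(K, 0x1) = 0x0; 0x0 ⊕ 0xF = 0xF.
P[1]: D(K, 0x7) = 0x6; 0x6 ⊕ 0x1 = 0x7.
P[2]: D(K, 0x6) = 0x7; 0x7 ⊕ 0x7 = 0x0.
P[3]: D(K, 0xF) = 0xE; 0xE ⊕ 0x6 = 0x8.

P[0] = 0xF, P[1] = 0x7, P[2] = 0x0, P[3] = 0x8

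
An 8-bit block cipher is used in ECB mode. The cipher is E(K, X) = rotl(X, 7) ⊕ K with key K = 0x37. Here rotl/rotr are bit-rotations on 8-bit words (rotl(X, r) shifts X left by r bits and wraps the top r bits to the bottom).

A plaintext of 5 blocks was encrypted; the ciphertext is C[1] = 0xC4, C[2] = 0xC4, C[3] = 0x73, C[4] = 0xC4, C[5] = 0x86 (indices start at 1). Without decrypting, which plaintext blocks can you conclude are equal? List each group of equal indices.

ECB encrypts each block independently with the same key, so equal ciphertext blocks imply equal plaintext blocks.
C[1] = C[2] = C[4] = 0xC4, so P[1] = P[2] = P[4].

P[1] = P[2] = P[4]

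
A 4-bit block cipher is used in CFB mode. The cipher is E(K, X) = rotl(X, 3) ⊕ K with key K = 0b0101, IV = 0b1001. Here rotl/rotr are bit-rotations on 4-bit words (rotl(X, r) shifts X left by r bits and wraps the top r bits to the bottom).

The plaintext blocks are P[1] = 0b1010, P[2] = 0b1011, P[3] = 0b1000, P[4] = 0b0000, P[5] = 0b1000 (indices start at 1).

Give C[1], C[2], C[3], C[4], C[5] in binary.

CFB encryption: C_i = P_i ⊕ E(K, C_{i−1}), with C_{0} = IV.
C[1]: E(K, 0b1001) = 0b1001; 0b1010 ⊕ 0b1001 = 0b0011.
C[2]: E(K, 0b0011) = 0b1100; 0b1011 ⊕ 0b1100 = 0b0111.
C[3]: E(K, 0b0111) = 0b1110; 0b1000 ⊕ 0b1110 = 0b0110.
C[4]: E(K, 0b0110) = 0b0110; 0b0000 ⊕ 0b0110 = 0b0110.
C[5]: E(K, 0b0110) = 0b0110; 0b1000 ⊕ 0b0110 = 0b1110.

C[1] = 0b0011, C[2] = 0b0111, C[3] = 0b0110, C[4] = 0b0110, C[5] = 0b1110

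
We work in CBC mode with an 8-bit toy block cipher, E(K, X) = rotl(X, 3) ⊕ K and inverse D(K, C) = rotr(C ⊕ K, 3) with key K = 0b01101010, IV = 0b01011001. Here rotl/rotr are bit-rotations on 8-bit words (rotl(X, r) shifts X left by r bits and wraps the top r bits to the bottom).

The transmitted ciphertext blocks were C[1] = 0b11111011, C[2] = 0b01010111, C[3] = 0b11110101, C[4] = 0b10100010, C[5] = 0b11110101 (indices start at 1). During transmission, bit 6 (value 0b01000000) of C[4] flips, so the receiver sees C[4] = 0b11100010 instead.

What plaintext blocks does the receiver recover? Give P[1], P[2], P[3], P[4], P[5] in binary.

CBC decryption: P_i = D(K, C_i) ⊕ C_{i−1}, with C_{0} = IV.
Only C[4] changed, to 0b11100010. In CBC, a change in C_i garbles P_i and flips the same bit in P_{i+1}. Decrypting the received ciphertext:
P[1]: D(K, 0b11111011) = 0b00110010; 0b00110010 ⊕ 0b01011001 = 0b01101011.
P[2]: D(K, 0b01010111) = 0b10100111; 0b10100111 ⊕ 0b11111011 = 0b01011100.
P[3]: D(K, 0b11110101) = 0b11110011; 0b11110011 ⊕ 0b01010111 = 0b10100100.
P[4]: D(K, 0b11100010) = 0b00010001; 0b00010001 ⊕ 0b11110101 = 0b11100100.
P[5]: D(K, 0b11110101) = 0b11110011; 0b11110011 ⊕ 0b11100010 = 0b00010001.
Blocks that differ from the original plaintext: P[4], P[5].

P[1] = 0b01101011, P[2] = 0b01011100, P[3] = 0b10100100, P[4] = 0b11100100, P[5] = 0b00010001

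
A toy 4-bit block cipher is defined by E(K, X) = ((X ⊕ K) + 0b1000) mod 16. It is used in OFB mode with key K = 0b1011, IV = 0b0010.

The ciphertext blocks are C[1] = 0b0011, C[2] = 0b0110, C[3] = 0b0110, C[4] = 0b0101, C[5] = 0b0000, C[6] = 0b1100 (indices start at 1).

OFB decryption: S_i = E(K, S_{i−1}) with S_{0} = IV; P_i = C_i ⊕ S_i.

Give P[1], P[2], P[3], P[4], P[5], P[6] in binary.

P[1] = 0b0010, P[2] = 0b0100, P[3] = 0b0111, P[4] = 0b0111, P[5] = 0b0001, P[6] = 0b1110

P[1]: S = E(K, 0b0010) = 0b0001; 0b0011 ⊕ 0b0001 = 0b0010.
P[2]: S = E(K, 0b0001) = 0b0010; 0b0110 ⊕ 0b0010 = 0b0100.
P[3]: S = E(K, 0b0010) = 0b0001; 0b0110 ⊕ 0b0001 = 0b0111.
P[4]: S = E(K, 0b0001) = 0b0010; 0b0101 ⊕ 0b0010 = 0b0111.
P[5]: S = E(K, 0b0010) = 0b0001; 0b0000 ⊕ 0b0001 = 0b0001.
P[6]: S = E(K, 0b0001) = 0b0010; 0b1100 ⊕ 0b0010 = 0b1110.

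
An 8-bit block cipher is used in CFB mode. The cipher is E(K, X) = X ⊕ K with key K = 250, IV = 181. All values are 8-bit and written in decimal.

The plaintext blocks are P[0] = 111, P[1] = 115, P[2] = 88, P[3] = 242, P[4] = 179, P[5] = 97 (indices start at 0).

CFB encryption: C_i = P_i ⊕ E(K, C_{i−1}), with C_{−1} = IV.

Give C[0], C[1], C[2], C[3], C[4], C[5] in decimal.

C[0]: E(K, 181) = 79; 111 ⊕ 79 = 32.
C[1]: E(K, 32) = 218; 115 ⊕ 218 = 169.
C[2]: E(K, 169) = 83; 88 ⊕ 83 = 11.
C[3]: E(K, 11) = 241; 242 ⊕ 241 = 3.
C[4]: E(K, 3) = 249; 179 ⊕ 249 = 74.
C[5]: E(K, 74) = 176; 97 ⊕ 176 = 209.

C[0] = 32, C[1] = 169, C[2] = 11, C[3] = 3, C[4] = 74, C[5] = 209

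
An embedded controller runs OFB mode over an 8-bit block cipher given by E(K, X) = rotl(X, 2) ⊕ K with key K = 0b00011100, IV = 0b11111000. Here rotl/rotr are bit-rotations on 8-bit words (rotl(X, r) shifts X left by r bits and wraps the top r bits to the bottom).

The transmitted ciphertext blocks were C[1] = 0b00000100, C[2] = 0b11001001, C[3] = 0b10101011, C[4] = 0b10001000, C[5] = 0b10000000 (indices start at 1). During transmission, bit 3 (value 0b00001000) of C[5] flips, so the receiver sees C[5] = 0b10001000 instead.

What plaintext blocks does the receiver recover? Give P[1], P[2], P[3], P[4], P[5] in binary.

OFB decryption: S_i = E(K, S_{i−1}) with S_{0} = IV; P_i = C_i ⊕ S_i.
Only C[5] changed, to 0b10001000. In OFB, a change in C_i flips the same bit in P_i only; the keystream is unaffected. Decrypting the received ciphertext:
P[1]: S = E(K, 0b11111000) = 0b11111111; 0b00000100 ⊕ 0b11111111 = 0b11111011.
P[2]: S = E(K, 0b11111111) = 0b11100011; 0b11001001 ⊕ 0b11100011 = 0b00101010.
P[3]: S = E(K, 0b11100011) = 0b10010011; 0b10101011 ⊕ 0b10010011 = 0b00111000.
P[4]: S = E(K, 0b10010011) = 0b01010010; 0b10001000 ⊕ 0b01010010 = 0b11011010.
P[5]: S = E(K, 0b01010010) = 0b01010101; 0b10001000 ⊕ 0b01010101 = 0b11011101.
Blocks that differ from the original plaintext: P[5].

P[1] = 0b11111011, P[2] = 0b00101010, P[3] = 0b00111000, P[4] = 0b11011010, P[5] = 0b11011101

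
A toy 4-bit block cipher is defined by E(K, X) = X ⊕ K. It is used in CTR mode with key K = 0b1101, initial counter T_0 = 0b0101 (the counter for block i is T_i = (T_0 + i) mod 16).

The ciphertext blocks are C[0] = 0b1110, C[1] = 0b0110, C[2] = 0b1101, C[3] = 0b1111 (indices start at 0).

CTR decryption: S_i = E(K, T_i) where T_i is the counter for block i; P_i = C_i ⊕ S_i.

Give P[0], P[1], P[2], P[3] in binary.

P[0] = 0b0110, P[1] = 0b1101, P[2] = 0b0111, P[3] = 0b1010

P[0]: T = 0b0101, S = E(K, T) = 0b1000; 0b1110 ⊕ 0b1000 = 0b0110.
P[1]: T = 0b0110, S = E(K, T) = 0b1011; 0b0110 ⊕ 0b1011 = 0b1101.
P[2]: T = 0b0111, S = E(K, T) = 0b1010; 0b1101 ⊕ 0b1010 = 0b0111.
P[3]: T = 0b1000, S = E(K, T) = 0b0101; 0b1111 ⊕ 0b0101 = 0b1010.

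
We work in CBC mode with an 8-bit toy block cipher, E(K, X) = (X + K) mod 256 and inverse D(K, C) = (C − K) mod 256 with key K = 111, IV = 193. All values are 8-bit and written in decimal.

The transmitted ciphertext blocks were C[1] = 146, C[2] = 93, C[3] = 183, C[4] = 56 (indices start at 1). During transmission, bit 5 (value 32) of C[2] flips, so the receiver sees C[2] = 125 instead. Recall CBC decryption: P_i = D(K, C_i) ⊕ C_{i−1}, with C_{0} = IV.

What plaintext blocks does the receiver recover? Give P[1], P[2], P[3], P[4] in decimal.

Only C[2] changed, to 125. In CBC, a change in C_i garbles P_i and flips the same bit in P_{i+1}. Decrypting the received ciphertext:
P[1]: D(K, 146) = 35; 35 ⊕ 193 = 226.
P[2]: D(K, 125) = 14; 14 ⊕ 146 = 156.
P[3]: D(K, 183) = 72; 72 ⊕ 125 = 53.
P[4]: D(K, 56) = 201; 201 ⊕ 183 = 126.
Blocks that differ from the original plaintext: P[2], P[3].

P[1] = 226, P[2] = 156, P[3] = 53, P[4] = 126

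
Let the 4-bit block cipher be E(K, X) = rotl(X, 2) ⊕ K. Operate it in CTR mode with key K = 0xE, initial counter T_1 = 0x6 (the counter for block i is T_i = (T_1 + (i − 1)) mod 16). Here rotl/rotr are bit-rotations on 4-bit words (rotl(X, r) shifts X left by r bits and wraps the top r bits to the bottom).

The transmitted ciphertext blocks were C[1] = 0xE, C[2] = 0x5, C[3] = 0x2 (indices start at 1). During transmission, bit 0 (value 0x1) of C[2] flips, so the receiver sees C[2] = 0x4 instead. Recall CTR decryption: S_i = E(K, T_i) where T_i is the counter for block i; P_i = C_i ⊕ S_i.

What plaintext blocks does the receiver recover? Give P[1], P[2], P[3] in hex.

P[1] = 0x9, P[2] = 0x7, P[3] = 0xE

Only C[2] changed, to 0x4. In CTR, a change in C_i flips the same bit in P_i only; the keystream is unaffected. Decrypting the received ciphertext:
P[1]: T = 0x6, S = E(K, T) = 0x7; 0xE ⊕ 0x7 = 0x9.
P[2]: T = 0x7, S = E(K, T) = 0x3; 0x4 ⊕ 0x3 = 0x7.
P[3]: T = 0x8, S = E(K, T) = 0xC; 0x2 ⊕ 0xC = 0xE.
Blocks that differ from the original plaintext: P[2].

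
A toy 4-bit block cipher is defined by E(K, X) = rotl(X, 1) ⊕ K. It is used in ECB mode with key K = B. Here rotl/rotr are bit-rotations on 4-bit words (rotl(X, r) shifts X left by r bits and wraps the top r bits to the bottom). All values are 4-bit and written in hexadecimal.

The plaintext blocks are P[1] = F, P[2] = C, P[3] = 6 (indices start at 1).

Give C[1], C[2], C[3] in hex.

C[1] = 4, C[2] = 2, C[3] = 7

ECB encryption: C_i = E(K, P_i).
C[1]: E(K, F) = 4.
C[2]: E(K, C) = 2.
C[3]: E(K, 6) = 7.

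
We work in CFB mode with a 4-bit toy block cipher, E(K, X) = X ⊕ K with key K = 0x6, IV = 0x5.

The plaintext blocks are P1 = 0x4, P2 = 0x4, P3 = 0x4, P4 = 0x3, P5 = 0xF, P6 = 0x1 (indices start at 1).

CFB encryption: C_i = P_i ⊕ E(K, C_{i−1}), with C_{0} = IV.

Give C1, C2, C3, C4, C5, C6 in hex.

C1 = 0x7, C2 = 0x5, C3 = 0x7, C4 = 0x2, C5 = 0xB, C6 = 0xC

C1: E(K, 0x5) = 0x3; 0x4 ⊕ 0x3 = 0x7.
C2: E(K, 0x7) = 0x1; 0x4 ⊕ 0x1 = 0x5.
C3: E(K, 0x5) = 0x3; 0x4 ⊕ 0x3 = 0x7.
C4: E(K, 0x7) = 0x1; 0x3 ⊕ 0x1 = 0x2.
C5: E(K, 0x2) = 0x4; 0xF ⊕ 0x4 = 0xB.
C6: E(K, 0xB) = 0xD; 0x1 ⊕ 0xD = 0xC.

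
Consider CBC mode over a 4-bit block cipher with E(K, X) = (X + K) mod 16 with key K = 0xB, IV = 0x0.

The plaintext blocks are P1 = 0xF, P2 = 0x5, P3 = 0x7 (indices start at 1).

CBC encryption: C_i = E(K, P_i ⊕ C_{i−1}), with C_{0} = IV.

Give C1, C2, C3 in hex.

C1: P1 ⊕ 0x0 = 0xF; E(K, 0xF) = 0xA.
C2: P2 ⊕ 0xA = 0xF; E(K, 0xF) = 0xA.
C3: P3 ⊕ 0xA = 0xD; E(K, 0xD) = 0x8.

C1 = 0xA, C2 = 0xA, C3 = 0x8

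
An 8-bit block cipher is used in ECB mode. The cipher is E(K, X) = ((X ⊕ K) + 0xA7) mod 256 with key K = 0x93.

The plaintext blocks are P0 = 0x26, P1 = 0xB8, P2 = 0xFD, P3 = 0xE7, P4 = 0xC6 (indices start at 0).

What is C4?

C4 = 0xFC

ECB encryption: C_i = E(K, P_i).
C4: E(K, 0xC6) = 0xFC.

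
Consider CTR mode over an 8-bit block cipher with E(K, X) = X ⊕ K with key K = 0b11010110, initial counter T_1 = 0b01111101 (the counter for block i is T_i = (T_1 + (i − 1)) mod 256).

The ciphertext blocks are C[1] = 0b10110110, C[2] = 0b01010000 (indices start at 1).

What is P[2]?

CTR decryption: S_i = E(K, T_i) where T_i is the counter for block i; P_i = C_i ⊕ S_i.
P[2]: T = 0b01111110, S = E(K, T) = 0b10101000; 0b01010000 ⊕ 0b10101000 = 0b11111000.

P[2] = 0b11111000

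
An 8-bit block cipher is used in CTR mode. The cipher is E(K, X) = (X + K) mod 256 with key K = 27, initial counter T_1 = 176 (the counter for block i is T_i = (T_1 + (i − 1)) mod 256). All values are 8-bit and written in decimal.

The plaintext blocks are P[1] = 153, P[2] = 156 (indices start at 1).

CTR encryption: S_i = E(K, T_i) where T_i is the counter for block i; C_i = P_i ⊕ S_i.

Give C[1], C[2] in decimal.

C[1]: T = 176, S = E(K, T) = 203; 153 ⊕ 203 = 82.
C[2]: T = 177, S = E(K, T) = 204; 156 ⊕ 204 = 80.

C[1] = 82, C[2] = 80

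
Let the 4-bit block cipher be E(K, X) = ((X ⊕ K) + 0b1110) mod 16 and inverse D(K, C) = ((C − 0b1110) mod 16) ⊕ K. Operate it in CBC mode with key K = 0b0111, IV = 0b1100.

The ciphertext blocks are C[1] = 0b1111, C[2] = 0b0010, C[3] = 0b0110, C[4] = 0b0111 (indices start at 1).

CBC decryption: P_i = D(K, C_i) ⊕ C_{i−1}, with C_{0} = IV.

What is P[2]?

P[2]: D(K, 0b0010) = 0b0011; 0b0011 ⊕ 0b1111 = 0b1100.

P[2] = 0b1100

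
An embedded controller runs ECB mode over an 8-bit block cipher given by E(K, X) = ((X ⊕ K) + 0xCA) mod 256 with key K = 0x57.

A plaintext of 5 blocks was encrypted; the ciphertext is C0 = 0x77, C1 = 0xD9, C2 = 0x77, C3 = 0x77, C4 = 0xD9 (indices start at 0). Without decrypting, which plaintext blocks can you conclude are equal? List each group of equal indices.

ECB encrypts each block independently with the same key, so equal ciphertext blocks imply equal plaintext blocks.
C0 = C2 = C3 = 0x77, so P0 = P2 = P3.
C1 = C4 = 0xD9, so P1 = P4.

P0 = P2 = P3; P1 = P4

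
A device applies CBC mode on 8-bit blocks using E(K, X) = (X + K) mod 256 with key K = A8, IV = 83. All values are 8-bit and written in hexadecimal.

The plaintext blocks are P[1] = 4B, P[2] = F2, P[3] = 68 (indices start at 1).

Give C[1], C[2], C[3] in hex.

C[1] = 70, C[2] = 2A, C[3] = EA

CBC encryption: C_i = E(K, P_i ⊕ C_{i−1}), with C_{0} = IV.
C[1]: P[1] ⊕ 83 = C8; E(K, C8) = 70.
C[2]: P[2] ⊕ 70 = 82; E(K, 82) = 2A.
C[3]: P[3] ⊕ 2A = 42; E(K, 42) = EA.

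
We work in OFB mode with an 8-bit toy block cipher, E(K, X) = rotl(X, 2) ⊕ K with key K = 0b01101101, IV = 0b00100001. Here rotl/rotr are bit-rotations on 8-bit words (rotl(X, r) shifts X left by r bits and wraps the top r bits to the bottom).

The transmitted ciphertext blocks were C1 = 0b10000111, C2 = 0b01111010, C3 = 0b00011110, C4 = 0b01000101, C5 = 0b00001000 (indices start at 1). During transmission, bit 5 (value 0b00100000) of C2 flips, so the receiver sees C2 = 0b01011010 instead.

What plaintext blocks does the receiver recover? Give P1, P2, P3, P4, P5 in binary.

P1 = 0b01101110, P2 = 0b10010000, P3 = 0b01011000, P4 = 0b00110001, P5 = 0b10110100

OFB decryption: S_i = E(K, S_{i−1}) with S_{0} = IV; P_i = C_i ⊕ S_i.
Only C2 changed, to 0b01011010. In OFB, a change in C_i flips the same bit in P_i only; the keystream is unaffected. Decrypting the received ciphertext:
P1: S = E(K, 0b00100001) = 0b11101001; 0b10000111 ⊕ 0b11101001 = 0b01101110.
P2: S = E(K, 0b11101001) = 0b11001010; 0b01011010 ⊕ 0b11001010 = 0b10010000.
P3: S = E(K, 0b11001010) = 0b01000110; 0b00011110 ⊕ 0b01000110 = 0b01011000.
P4: S = E(K, 0b01000110) = 0b01110100; 0b01000101 ⊕ 0b01110100 = 0b00110001.
P5: S = E(K, 0b01110100) = 0b10111100; 0b00001000 ⊕ 0b10111100 = 0b10110100.
Blocks that differ from the original plaintext: P2.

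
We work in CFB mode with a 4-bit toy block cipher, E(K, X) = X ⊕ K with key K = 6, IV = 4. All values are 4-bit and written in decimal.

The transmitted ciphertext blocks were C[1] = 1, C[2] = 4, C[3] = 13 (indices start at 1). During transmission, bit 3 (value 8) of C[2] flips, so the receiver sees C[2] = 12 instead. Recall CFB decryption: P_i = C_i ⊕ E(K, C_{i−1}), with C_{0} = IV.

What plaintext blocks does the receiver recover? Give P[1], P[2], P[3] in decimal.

Only C[2] changed, to 12. In CFB, a change in C_i flips the same bit in P_i and garbles P_{i+1}. Decrypting the received ciphertext:
P[1]: E(K, 4) = 2; 1 ⊕ 2 = 3.
P[2]: E(K, 1) = 7; 12 ⊕ 7 = 11.
P[3]: E(K, 12) = 10; 13 ⊕ 10 = 7.
Blocks that differ from the original plaintext: P[2], P[3].

P[1] = 3, P[2] = 11, P[3] = 7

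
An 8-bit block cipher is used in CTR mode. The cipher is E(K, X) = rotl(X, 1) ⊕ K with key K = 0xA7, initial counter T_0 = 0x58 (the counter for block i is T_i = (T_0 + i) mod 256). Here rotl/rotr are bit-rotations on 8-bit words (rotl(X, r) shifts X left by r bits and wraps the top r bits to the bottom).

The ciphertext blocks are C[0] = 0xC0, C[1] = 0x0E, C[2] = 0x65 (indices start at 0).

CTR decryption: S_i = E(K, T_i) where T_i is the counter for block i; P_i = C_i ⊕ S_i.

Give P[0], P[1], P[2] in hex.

P[0]: T = 0x58, S = E(K, T) = 0x17; 0xC0 ⊕ 0x17 = 0xD7.
P[1]: T = 0x59, S = E(K, T) = 0x15; 0x0E ⊕ 0x15 = 0x1B.
P[2]: T = 0x5A, S = E(K, T) = 0x13; 0x65 ⊕ 0x13 = 0x76.

P[0] = 0xD7, P[1] = 0x1B, P[2] = 0x76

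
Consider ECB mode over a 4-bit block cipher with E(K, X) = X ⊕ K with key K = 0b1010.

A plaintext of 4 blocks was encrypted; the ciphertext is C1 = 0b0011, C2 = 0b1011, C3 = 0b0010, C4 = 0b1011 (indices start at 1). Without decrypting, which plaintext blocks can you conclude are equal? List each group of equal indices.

ECB encrypts each block independently with the same key, so equal ciphertext blocks imply equal plaintext blocks.
C2 = C4 = 0b1011, so P2 = P4.

P2 = P4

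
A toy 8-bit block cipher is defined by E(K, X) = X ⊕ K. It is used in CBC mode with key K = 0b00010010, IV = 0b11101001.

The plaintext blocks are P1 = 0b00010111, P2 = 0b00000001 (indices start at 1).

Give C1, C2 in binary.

C1 = 0b11101100, C2 = 0b11111111

CBC encryption: C_i = E(K, P_i ⊕ C_{i−1}), with C_{0} = IV.
C1: P1 ⊕ 0b11101001 = 0b11111110; E(K, 0b11111110) = 0b11101100.
C2: P2 ⊕ 0b11101100 = 0b11101101; E(K, 0b11101101) = 0b11111111.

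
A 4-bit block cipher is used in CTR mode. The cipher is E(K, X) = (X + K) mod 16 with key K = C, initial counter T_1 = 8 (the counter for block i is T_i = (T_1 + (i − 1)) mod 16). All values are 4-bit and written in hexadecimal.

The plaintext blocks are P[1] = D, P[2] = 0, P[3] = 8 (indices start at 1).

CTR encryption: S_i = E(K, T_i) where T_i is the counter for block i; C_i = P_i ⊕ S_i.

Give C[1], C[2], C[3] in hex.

C[1]: T = 8, S = E(K, T) = 4; D ⊕ 4 = 9.
C[2]: T = 9, S = E(K, T) = 5; 0 ⊕ 5 = 5.
C[3]: T = A, S = E(K, T) = 6; 8 ⊕ 6 = E.

C[1] = 9, C[2] = 5, C[3] = E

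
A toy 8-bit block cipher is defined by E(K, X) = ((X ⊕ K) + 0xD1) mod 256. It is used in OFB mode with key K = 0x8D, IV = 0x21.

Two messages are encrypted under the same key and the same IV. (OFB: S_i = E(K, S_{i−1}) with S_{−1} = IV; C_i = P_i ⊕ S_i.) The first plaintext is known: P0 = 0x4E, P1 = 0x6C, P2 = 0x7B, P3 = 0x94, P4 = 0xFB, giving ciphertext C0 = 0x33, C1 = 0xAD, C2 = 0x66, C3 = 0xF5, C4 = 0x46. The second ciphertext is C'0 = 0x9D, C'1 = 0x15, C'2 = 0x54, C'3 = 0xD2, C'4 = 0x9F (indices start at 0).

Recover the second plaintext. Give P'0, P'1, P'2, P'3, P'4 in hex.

P'0 = 0xE0, P'1 = 0xD4, P'2 = 0x49, P'3 = 0xB3, P'4 = 0x22

In OFB with a reused IV, both messages share the same keystream S_i, so C_i ⊕ C'_i = P_i ⊕ P'_i and thus P'_i = P_i ⊕ C_i ⊕ C'_i.
P'0: 0x4E ⊕ 0x33 ⊕ 0x9D = 0xE0.
P'1: 0x6C ⊕ 0xAD ⊕ 0x15 = 0xD4.
P'2: 0x7B ⊕ 0x66 ⊕ 0x54 = 0x49.
P'3: 0x94 ⊕ 0xF5 ⊕ 0xD2 = 0xB3.
P'4: 0xFB ⊕ 0x46 ⊕ 0x9F = 0x22.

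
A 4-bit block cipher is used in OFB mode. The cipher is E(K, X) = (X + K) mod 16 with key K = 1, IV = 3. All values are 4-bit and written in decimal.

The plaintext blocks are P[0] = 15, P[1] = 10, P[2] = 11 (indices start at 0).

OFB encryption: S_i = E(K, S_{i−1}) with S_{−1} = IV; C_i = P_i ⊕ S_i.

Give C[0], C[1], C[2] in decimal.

C[0] = 11, C[1] = 15, C[2] = 13

C[0]: S = E(K, 3) = 4; 15 ⊕ 4 = 11.
C[1]: S = E(K, 4) = 5; 10 ⊕ 5 = 15.
C[2]: S = E(K, 5) = 6; 11 ⊕ 6 = 13.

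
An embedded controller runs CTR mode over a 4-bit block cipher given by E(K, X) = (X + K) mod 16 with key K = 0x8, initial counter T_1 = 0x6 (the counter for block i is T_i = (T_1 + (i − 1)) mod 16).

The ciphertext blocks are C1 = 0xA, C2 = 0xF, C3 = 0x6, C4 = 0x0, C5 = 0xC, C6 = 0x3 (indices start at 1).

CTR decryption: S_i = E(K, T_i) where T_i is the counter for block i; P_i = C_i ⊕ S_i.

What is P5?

P5: T = 0xA, S = E(K, T) = 0x2; 0xC ⊕ 0x2 = 0xE.

P5 = 0xE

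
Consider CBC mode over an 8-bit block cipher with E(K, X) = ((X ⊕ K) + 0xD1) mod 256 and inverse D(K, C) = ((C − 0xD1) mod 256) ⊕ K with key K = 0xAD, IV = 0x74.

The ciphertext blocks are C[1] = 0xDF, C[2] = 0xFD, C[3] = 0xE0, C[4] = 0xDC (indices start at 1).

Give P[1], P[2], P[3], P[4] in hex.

CBC decryption: P_i = D(K, C_i) ⊕ C_{i−1}, with C_{0} = IV.
P[1]: D(K, 0xDF) = 0xA3; 0xA3 ⊕ 0x74 = 0xD7.
P[2]: D(K, 0xFD) = 0x81; 0x81 ⊕ 0xDF = 0x5E.
P[3]: D(K, 0xE0) = 0xA2; 0xA2 ⊕ 0xFD = 0x5F.
P[4]: D(K, 0xDC) = 0xA6; 0xA6 ⊕ 0xE0 = 0x46.

P[1] = 0xD7, P[2] = 0x5E, P[3] = 0x5F, P[4] = 0x46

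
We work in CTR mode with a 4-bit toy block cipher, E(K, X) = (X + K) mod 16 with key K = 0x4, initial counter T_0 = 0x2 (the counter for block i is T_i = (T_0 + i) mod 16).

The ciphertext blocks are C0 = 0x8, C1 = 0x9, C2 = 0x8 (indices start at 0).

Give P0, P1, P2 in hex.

CTR decryption: S_i = E(K, T_i) where T_i is the counter for block i; P_i = C_i ⊕ S_i.
P0: T = 0x2, S = E(K, T) = 0x6; 0x8 ⊕ 0x6 = 0xE.
P1: T = 0x3, S = E(K, T) = 0x7; 0x9 ⊕ 0x7 = 0xE.
P2: T = 0x4, S = E(K, T) = 0x8; 0x8 ⊕ 0x8 = 0x0.

P0 = 0xE, P1 = 0xE, P2 = 0x0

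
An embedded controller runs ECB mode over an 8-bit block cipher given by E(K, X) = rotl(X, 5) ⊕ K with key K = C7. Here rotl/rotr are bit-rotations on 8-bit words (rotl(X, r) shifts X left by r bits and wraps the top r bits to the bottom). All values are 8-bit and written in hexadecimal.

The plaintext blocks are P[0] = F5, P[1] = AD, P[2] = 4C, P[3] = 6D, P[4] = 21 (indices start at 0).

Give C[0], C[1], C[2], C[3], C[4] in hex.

ECB encryption: C_i = E(K, P_i).
C[0]: E(K, F5) = 79.
C[1]: E(K, AD) = 72.
C[2]: E(K, 4C) = 4E.
C[3]: E(K, 6D) = 6A.
C[4]: E(K, 21) = E3.

C[0] = 79, C[1] = 72, C[2] = 4E, C[3] = 6A, C[4] = E3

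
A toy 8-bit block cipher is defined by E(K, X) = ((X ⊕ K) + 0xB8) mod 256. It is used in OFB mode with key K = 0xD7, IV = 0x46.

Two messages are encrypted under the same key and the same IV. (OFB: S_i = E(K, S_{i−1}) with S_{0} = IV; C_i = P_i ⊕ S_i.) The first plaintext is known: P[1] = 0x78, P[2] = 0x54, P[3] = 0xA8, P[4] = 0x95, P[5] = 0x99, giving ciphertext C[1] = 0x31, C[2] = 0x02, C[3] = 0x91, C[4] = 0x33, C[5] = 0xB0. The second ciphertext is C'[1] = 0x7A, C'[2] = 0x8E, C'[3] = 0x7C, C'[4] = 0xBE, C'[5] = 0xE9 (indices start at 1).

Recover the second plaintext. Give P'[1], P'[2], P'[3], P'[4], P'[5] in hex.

P'[1] = 0x33, P'[2] = 0xD8, P'[3] = 0x45, P'[4] = 0x18, P'[5] = 0xC0

In OFB with a reused IV, both messages share the same keystream S_i, so C_i ⊕ C'_i = P_i ⊕ P'_i and thus P'_i = P_i ⊕ C_i ⊕ C'_i.
P'[1]: 0x78 ⊕ 0x31 ⊕ 0x7A = 0x33.
P'[2]: 0x54 ⊕ 0x02 ⊕ 0x8E = 0xD8.
P'[3]: 0xA8 ⊕ 0x91 ⊕ 0x7C = 0x45.
P'[4]: 0x95 ⊕ 0x33 ⊕ 0xBE = 0x18.
P'[5]: 0x99 ⊕ 0xB0 ⊕ 0xE9 = 0xC0.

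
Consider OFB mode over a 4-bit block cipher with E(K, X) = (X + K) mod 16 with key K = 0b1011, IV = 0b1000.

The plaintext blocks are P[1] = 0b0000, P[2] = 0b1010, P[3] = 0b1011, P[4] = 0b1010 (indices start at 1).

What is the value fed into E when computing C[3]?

OFB encryption: S_i = E(K, S_{i−1}) with S_{0} = IV; C_i = P_i ⊕ S_i.
C[1]: S = E(K, 0b1000) = 0b0011; 0b0000 ⊕ 0b0011 = 0b0011.
C[2]: S = E(K, 0b0011) = 0b1110; 0b1010 ⊕ 0b1110 = 0b0100.
C[3]: S = E(K, 0b1110) = 0b1001; 0b1011 ⊕ 0b1001 = 0b0010.
So the input to E for block [3] is 0b1110.

0b1110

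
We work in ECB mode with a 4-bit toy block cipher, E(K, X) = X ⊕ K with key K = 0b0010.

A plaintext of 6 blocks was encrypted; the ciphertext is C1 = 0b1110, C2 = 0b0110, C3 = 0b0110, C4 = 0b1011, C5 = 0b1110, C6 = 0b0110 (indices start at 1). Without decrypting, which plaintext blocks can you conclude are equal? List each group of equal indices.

ECB encrypts each block independently with the same key, so equal ciphertext blocks imply equal plaintext blocks.
C1 = C5 = 0b1110, so P1 = P5.
C2 = C3 = C6 = 0b0110, so P2 = P3 = P6.

P1 = P5; P2 = P3 = P6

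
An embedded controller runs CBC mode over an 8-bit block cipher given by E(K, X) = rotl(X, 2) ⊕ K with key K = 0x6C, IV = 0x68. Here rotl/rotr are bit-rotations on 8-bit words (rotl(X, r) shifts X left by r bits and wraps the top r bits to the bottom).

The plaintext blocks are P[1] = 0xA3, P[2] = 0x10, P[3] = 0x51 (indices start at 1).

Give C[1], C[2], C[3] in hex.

CBC encryption: C_i = E(K, P_i ⊕ C_{i−1}), with C_{0} = IV.
C[1]: P[1] ⊕ 0x68 = 0xCB; E(K, 0xCB) = 0x43.
C[2]: P[2] ⊕ 0x43 = 0x53; E(K, 0x53) = 0x21.
C[3]: P[3] ⊕ 0x21 = 0x70; E(K, 0x70) = 0xAD.

C[1] = 0x43, C[2] = 0x21, C[3] = 0xAD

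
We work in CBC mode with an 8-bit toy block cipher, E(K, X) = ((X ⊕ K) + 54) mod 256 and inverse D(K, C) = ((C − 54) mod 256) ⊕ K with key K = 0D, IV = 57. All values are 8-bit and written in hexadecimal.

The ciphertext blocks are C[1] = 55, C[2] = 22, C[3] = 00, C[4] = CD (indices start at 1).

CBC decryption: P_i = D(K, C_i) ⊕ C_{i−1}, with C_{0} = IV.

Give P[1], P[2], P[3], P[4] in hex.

P[1] = 5B, P[2] = 96, P[3] = 83, P[4] = 74

P[1]: D(K, 55) = 0C; 0C ⊕ 57 = 5B.
P[2]: D(K, 22) = C3; C3 ⊕ 55 = 96.
P[3]: D(K, 00) = A1; A1 ⊕ 22 = 83.
P[4]: D(K, CD) = 74; 74 ⊕ 00 = 74.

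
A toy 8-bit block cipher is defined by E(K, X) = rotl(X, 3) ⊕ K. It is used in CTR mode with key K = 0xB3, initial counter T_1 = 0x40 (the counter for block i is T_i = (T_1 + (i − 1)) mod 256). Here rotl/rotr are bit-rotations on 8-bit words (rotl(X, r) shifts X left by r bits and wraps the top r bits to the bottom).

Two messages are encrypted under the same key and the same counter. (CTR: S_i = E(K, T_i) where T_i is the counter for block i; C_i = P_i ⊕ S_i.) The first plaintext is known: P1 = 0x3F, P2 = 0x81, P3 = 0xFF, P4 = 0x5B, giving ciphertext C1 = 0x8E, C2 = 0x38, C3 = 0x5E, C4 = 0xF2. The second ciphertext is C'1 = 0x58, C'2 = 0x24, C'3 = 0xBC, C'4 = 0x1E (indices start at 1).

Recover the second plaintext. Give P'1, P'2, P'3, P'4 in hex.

P'1 = 0xE9, P'2 = 0x9D, P'3 = 0x1D, P'4 = 0xB7

In CTR with a reused counter, both messages share the same keystream S_i, so C_i ⊕ C'_i = P_i ⊕ P'_i and thus P'_i = P_i ⊕ C_i ⊕ C'_i.
P'1: 0x3F ⊕ 0x8E ⊕ 0x58 = 0xE9.
P'2: 0x81 ⊕ 0x38 ⊕ 0x24 = 0x9D.
P'3: 0xFF ⊕ 0x5E ⊕ 0xBC = 0x1D.
P'4: 0x5B ⊕ 0xF2 ⊕ 0x1E = 0xB7.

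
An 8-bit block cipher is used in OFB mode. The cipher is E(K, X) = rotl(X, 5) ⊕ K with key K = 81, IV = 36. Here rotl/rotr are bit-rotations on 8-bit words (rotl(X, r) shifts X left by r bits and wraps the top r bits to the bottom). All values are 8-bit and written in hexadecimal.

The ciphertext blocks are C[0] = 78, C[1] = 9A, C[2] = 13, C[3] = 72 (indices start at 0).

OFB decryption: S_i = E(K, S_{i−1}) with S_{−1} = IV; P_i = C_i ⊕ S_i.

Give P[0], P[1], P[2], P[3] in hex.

P[0] = 3F, P[1] = F3, P[2] = BF, P[3] = 66

P[0]: S = E(K, 36) = 47; 78 ⊕ 47 = 3F.
P[1]: S = E(K, 47) = 69; 9A ⊕ 69 = F3.
P[2]: S = E(K, 69) = AC; 13 ⊕ AC = BF.
P[3]: S = E(K, AC) = 14; 72 ⊕ 14 = 66.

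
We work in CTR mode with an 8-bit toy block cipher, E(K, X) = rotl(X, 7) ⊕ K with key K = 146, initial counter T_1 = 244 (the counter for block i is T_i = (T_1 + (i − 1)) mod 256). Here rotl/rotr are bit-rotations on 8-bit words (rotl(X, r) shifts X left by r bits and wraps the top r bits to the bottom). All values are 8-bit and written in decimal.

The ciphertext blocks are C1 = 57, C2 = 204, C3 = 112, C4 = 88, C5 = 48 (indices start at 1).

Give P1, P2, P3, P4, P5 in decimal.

P1 = 209, P2 = 164, P3 = 153, P4 = 49, P5 = 222

CTR decryption: S_i = E(K, T_i) where T_i is the counter for block i; P_i = C_i ⊕ S_i.
P1: T = 244, S = E(K, T) = 232; 57 ⊕ 232 = 209.
P2: T = 245, S = E(K, T) = 104; 204 ⊕ 104 = 164.
P3: T = 246, S = E(K, T) = 233; 112 ⊕ 233 = 153.
P4: T = 247, S = E(K, T) = 105; 88 ⊕ 105 = 49.
P5: T = 248, S = E(K, T) = 238; 48 ⊕ 238 = 222.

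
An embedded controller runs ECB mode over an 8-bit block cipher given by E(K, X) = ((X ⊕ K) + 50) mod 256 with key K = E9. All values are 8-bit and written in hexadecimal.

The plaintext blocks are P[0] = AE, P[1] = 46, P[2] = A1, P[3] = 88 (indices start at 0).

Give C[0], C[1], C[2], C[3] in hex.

ECB encryption: C_i = E(K, P_i).
C[0]: E(K, AE) = 97.
C[1]: E(K, 46) = FF.
C[2]: E(K, A1) = 98.
C[3]: E(K, 88) = B1.

C[0] = 97, C[1] = FF, C[2] = 98, C[3] = B1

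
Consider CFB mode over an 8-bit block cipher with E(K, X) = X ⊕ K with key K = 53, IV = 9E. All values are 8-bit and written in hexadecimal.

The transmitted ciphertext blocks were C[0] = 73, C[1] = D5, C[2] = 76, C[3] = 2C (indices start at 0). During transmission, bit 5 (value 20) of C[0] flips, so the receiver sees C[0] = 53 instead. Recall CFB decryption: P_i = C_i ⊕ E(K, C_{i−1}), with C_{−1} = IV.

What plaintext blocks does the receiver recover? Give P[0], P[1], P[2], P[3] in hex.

P[0] = 9E, P[1] = D5, P[2] = F0, P[3] = 09

Only C[0] changed, to 53. In CFB, a change in C_i flips the same bit in P_i and garbles P_{i+1}. Decrypting the received ciphertext:
P[0]: E(K, 9E) = CD; 53 ⊕ CD = 9E.
P[1]: E(K, 53) = 00; D5 ⊕ 00 = D5.
P[2]: E(K, D5) = 86; 76 ⊕ 86 = F0.
P[3]: E(K, 76) = 25; 2C ⊕ 25 = 09.
Blocks that differ from the original plaintext: P[0], P[1].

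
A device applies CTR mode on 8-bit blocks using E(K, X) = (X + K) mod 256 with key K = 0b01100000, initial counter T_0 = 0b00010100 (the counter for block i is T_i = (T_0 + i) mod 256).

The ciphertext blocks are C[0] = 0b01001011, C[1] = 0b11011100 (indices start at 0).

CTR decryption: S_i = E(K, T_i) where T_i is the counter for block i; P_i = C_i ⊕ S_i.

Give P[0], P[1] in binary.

P[0] = 0b00111111, P[1] = 0b10101001

P[0]: T = 0b00010100, S = E(K, T) = 0b01110100; 0b01001011 ⊕ 0b01110100 = 0b00111111.
P[1]: T = 0b00010101, S = E(K, T) = 0b01110101; 0b11011100 ⊕ 0b01110101 = 0b10101001.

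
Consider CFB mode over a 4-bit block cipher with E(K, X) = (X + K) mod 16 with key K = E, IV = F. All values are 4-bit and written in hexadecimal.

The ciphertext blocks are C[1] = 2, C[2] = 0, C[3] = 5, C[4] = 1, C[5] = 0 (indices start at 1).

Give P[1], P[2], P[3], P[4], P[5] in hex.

CFB decryption: P_i = C_i ⊕ E(K, C_{i−1}), with C_{0} = IV.
P[1]: E(K, F) = D; 2 ⊕ D = F.
P[2]: E(K, 2) = 0; 0 ⊕ 0 = 0.
P[3]: E(K, 0) = E; 5 ⊕ E = B.
P[4]: E(K, 5) = 3; 1 ⊕ 3 = 2.
P[5]: E(K, 1) = F; 0 ⊕ F = F.

P[1] = F, P[2] = 0, P[3] = B, P[4] = 2, P[5] = F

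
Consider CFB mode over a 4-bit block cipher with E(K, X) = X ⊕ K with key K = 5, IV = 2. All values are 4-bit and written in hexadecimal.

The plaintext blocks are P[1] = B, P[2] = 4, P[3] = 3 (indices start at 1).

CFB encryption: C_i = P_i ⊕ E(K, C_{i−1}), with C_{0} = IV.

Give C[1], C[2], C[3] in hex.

C[1] = C, C[2] = D, C[3] = B

C[1]: E(K, 2) = 7; B ⊕ 7 = C.
C[2]: E(K, C) = 9; 4 ⊕ 9 = D.
C[3]: E(K, D) = 8; 3 ⊕ 8 = B.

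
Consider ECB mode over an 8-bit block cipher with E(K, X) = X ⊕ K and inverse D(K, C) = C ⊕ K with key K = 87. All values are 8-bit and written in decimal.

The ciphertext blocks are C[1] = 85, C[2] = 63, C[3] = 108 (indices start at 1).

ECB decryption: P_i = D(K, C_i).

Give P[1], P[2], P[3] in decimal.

P[1]: D(K, 85) = 2.
P[2]: D(K, 63) = 104.
P[3]: D(K, 108) = 59.

P[1] = 2, P[2] = 104, P[3] = 59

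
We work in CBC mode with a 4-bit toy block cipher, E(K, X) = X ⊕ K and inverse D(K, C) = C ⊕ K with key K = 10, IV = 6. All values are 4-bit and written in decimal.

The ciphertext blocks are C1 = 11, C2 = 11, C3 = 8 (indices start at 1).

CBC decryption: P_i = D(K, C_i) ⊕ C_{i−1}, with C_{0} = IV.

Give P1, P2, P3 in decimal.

P1: D(K, 11) = 1; 1 ⊕ 6 = 7.
P2: D(K, 11) = 1; 1 ⊕ 11 = 10.
P3: D(K, 8) = 2; 2 ⊕ 11 = 9.

P1 = 7, P2 = 10, P3 = 9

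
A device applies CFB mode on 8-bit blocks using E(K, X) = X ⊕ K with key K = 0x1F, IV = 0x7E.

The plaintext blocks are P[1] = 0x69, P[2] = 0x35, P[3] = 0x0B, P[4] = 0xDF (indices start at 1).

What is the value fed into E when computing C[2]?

CFB encryption: C_i = P_i ⊕ E(K, C_{i−1}), with C_{0} = IV.
C[1]: E(K, 0x7E) = 0x61; 0x69 ⊕ 0x61 = 0x08.
C[2]: E(K, 0x08) = 0x17; 0x35 ⊕ 0x17 = 0x22.
So the input to E for block [2] is 0x08.

0x08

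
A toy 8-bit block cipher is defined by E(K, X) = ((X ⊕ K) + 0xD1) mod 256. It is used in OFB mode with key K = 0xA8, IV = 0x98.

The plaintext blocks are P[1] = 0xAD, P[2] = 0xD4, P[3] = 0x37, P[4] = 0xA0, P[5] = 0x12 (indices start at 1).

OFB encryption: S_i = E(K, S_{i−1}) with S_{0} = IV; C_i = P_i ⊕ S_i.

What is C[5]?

C[5] = 0x57

C[1]: S = E(K, 0x98) = 0x01; 0xAD ⊕ 0x01 = 0xAC.
C[2]: S = E(K, 0x01) = 0x7A; 0xD4 ⊕ 0x7A = 0xAE.
C[3]: S = E(K, 0x7A) = 0xA3; 0x37 ⊕ 0xA3 = 0x94.
C[4]: S = E(K, 0xA3) = 0xDC; 0xA0 ⊕ 0xDC = 0x7C.
C[5]: S = E(K, 0xDC) = 0x45; 0x12 ⊕ 0x45 = 0x57.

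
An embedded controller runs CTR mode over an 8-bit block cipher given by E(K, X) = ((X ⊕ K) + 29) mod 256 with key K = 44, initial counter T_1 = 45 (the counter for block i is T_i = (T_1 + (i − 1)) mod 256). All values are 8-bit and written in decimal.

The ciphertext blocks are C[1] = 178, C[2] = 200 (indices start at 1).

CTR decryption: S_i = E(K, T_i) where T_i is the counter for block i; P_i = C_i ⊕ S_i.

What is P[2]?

P[2] = 215

P[2]: T = 46, S = E(K, T) = 31; 200 ⊕ 31 = 215.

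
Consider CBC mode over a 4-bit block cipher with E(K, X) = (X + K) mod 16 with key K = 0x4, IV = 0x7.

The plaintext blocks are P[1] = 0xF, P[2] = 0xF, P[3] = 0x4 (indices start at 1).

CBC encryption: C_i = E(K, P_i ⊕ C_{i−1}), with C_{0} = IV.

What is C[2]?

C[2] = 0x7

C[1]: P[1] ⊕ 0x7 = 0x8; E(K, 0x8) = 0xC.
C[2]: P[2] ⊕ 0xC = 0x3; E(K, 0x3) = 0x7.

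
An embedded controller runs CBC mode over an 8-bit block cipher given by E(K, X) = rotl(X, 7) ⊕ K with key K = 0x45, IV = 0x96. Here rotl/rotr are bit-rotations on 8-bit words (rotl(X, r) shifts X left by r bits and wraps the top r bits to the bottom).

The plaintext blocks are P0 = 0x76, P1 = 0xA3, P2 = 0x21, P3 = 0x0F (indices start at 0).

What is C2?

CBC encryption: C_i = E(K, P_i ⊕ C_{i−1}), with C_{−1} = IV.
C0: P0 ⊕ 0x96 = 0xE0; E(K, 0xE0) = 0x35.
C1: P1 ⊕ 0x35 = 0x96; E(K, 0x96) = 0x0E.
C2: P2 ⊕ 0x0E = 0x2F; E(K, 0x2F) = 0xD2.

C2 = 0xD2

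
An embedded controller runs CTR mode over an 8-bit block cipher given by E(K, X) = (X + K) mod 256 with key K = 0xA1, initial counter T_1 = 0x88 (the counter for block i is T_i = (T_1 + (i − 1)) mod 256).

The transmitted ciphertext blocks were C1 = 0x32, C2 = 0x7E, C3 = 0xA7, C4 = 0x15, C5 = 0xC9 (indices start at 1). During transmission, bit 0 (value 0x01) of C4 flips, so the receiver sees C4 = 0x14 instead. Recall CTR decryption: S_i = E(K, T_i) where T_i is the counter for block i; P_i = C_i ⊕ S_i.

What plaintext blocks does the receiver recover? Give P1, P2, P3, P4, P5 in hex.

Only C4 changed, to 0x14. In CTR, a change in C_i flips the same bit in P_i only; the keystream is unaffected. Decrypting the received ciphertext:
P1: T = 0x88, S = E(K, T) = 0x29; 0x32 ⊕ 0x29 = 0x1B.
P2: T = 0x89, S = E(K, T) = 0x2A; 0x7E ⊕ 0x2A = 0x54.
P3: T = 0x8A, S = E(K, T) = 0x2B; 0xA7 ⊕ 0x2B = 0x8C.
P4: T = 0x8B, S = E(K, T) = 0x2C; 0x14 ⊕ 0x2C = 0x38.
P5: T = 0x8C, S = E(K, T) = 0x2D; 0xC9 ⊕ 0x2D = 0xE4.
Blocks that differ from the original plaintext: P4.

P1 = 0x1B, P2 = 0x54, P3 = 0x8C, P4 = 0x38, P5 = 0xE4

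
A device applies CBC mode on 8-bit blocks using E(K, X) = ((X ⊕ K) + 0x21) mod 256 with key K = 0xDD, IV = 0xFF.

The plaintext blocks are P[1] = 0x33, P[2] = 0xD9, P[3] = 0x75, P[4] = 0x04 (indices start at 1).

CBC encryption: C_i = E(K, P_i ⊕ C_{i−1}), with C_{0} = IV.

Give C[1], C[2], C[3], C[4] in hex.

C[1] = 0x32, C[2] = 0x57, C[3] = 0x20, C[4] = 0x1A

C[1]: P[1] ⊕ 0xFF = 0xCC; E(K, 0xCC) = 0x32.
C[2]: P[2] ⊕ 0x32 = 0xEB; E(K, 0xEB) = 0x57.
C[3]: P[3] ⊕ 0x57 = 0x22; E(K, 0x22) = 0x20.
C[4]: P[4] ⊕ 0x20 = 0x24; E(K, 0x24) = 0x1A.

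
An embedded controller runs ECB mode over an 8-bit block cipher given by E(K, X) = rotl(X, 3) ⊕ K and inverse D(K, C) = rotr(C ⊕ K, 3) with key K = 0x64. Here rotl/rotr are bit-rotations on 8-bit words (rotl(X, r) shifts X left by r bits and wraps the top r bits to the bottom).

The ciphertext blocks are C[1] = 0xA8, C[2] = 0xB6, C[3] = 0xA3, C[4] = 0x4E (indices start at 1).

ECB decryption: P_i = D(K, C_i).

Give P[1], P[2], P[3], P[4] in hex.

P[1]: D(K, 0xA8) = 0x99.
P[2]: D(K, 0xB6) = 0x5A.
P[3]: D(K, 0xA3) = 0xF8.
P[4]: D(K, 0x4E) = 0x45.

P[1] = 0x99, P[2] = 0x5A, P[3] = 0xF8, P[4] = 0x45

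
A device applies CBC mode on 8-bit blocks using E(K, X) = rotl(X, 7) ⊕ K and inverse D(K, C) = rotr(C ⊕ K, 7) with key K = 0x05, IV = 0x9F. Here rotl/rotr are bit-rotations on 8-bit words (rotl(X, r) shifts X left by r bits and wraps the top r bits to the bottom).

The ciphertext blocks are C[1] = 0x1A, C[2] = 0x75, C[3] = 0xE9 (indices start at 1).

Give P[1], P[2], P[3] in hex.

P[1] = 0xA1, P[2] = 0xFA, P[3] = 0xAC

CBC decryption: P_i = D(K, C_i) ⊕ C_{i−1}, with C_{0} = IV.
P[1]: D(K, 0x1A) = 0x3E; 0x3E ⊕ 0x9F = 0xA1.
P[2]: D(K, 0x75) = 0xE0; 0xE0 ⊕ 0x1A = 0xFA.
P[3]: D(K, 0xE9) = 0xD9; 0xD9 ⊕ 0x75 = 0xAC.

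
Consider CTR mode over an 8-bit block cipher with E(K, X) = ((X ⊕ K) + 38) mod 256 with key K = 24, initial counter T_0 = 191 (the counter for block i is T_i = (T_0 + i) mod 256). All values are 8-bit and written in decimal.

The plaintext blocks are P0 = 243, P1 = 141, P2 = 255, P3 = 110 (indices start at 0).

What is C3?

C3 = 110

CTR encryption: S_i = E(K, T_i) where T_i is the counter for block i; C_i = P_i ⊕ S_i.
C0: T = 191, S = E(K, T) = 205; 243 ⊕ 205 = 62.
C1: T = 192, S = E(K, T) = 254; 141 ⊕ 254 = 115.
C2: T = 193, S = E(K, T) = 255; 255 ⊕ 255 = 0.
C3: T = 194, S = E(K, T) = 0; 110 ⊕ 0 = 110.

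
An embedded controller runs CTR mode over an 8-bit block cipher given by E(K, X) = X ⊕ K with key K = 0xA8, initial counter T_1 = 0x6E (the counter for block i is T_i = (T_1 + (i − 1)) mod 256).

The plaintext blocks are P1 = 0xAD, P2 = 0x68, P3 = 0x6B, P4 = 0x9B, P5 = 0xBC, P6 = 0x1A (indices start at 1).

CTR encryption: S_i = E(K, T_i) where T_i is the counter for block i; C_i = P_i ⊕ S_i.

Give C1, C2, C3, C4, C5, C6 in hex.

C1: T = 0x6E, S = E(K, T) = 0xC6; 0xAD ⊕ 0xC6 = 0x6B.
C2: T = 0x6F, S = E(K, T) = 0xC7; 0x68 ⊕ 0xC7 = 0xAF.
C3: T = 0x70, S = E(K, T) = 0xD8; 0x6B ⊕ 0xD8 = 0xB3.
C4: T = 0x71, S = E(K, T) = 0xD9; 0x9B ⊕ 0xD9 = 0x42.
C5: T = 0x72, S = E(K, T) = 0xDA; 0xBC ⊕ 0xDA = 0x66.
C6: T = 0x73, S = E(K, T) = 0xDB; 0x1A ⊕ 0xDB = 0xC1.

C1 = 0x6B, C2 = 0xAF, C3 = 0xB3, C4 = 0x42, C5 = 0x66, C6 = 0xC1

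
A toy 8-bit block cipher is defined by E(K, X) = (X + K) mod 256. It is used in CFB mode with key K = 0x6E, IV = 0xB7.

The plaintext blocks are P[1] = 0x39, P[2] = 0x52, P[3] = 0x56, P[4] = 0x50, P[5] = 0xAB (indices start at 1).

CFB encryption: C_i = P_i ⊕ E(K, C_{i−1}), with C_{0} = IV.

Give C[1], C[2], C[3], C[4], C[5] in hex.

C[1] = 0x1C, C[2] = 0xD8, C[3] = 0x10, C[4] = 0x2E, C[5] = 0x37

C[1]: E(K, 0xB7) = 0x25; 0x39 ⊕ 0x25 = 0x1C.
C[2]: E(K, 0x1C) = 0x8A; 0x52 ⊕ 0x8A = 0xD8.
C[3]: E(K, 0xD8) = 0x46; 0x56 ⊕ 0x46 = 0x10.
C[4]: E(K, 0x10) = 0x7E; 0x50 ⊕ 0x7E = 0x2E.
C[5]: E(K, 0x2E) = 0x9C; 0xAB ⊕ 0x9C = 0x37.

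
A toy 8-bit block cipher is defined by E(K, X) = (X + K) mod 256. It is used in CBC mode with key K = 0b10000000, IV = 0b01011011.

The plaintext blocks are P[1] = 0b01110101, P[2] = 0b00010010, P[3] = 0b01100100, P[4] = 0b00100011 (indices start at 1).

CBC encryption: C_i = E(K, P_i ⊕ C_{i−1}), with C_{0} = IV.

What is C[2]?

C[1]: P[1] ⊕ 0b01011011 = 0b00101110; E(K, 0b00101110) = 0b10101110.
C[2]: P[2] ⊕ 0b10101110 = 0b10111100; E(K, 0b10111100) = 0b00111100.

C[2] = 0b00111100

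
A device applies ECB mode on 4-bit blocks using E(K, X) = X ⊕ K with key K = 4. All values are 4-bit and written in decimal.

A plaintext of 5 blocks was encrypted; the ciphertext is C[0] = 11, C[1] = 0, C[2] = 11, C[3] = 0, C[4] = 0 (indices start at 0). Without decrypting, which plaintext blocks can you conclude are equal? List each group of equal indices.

ECB encrypts each block independently with the same key, so equal ciphertext blocks imply equal plaintext blocks.
C[0] = C[2] = 11, so P[0] = P[2].
C[1] = C[3] = C[4] = 0, so P[1] = P[3] = P[4].

P[0] = P[2]; P[1] = P[3] = P[4]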